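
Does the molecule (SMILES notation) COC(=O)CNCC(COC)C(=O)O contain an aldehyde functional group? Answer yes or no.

no

Taking each segment in turn:
  CH3OOC: CH3O–C(=O)–: carbonyl C bonded to C and to –OCH3 → ester (not ketone + ether).
  CH2NHCH2: C–N–C with sp³ carbons and no adjacent C=O → amine (secondary).
  CH(CH2OCH3): pendant –CH2OCH3: C–O–C linkage → ether.
  COOH: –COOH: carbonyl C bonded to –OH and C → carboxylic acid (the –OH is not a separate alcohol).
In COOH, the carbonyl carbon bears –OH, not –H, so it is a carboxylic acid.
The groups actually present are: amine, carboxylic acid, ester, ether.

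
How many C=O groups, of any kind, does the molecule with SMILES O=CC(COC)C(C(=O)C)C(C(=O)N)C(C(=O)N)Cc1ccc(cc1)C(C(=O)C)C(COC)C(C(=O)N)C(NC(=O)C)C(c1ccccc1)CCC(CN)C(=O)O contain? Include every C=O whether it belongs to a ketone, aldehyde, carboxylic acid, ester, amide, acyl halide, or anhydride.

8

OHC: aldehyde, 1 C=O (running total 1).
CH(COCH3): ketone, 1 C=O (running total 2).
CH(CONH2): amide, 1 C=O (running total 3).
CH(CONH2): amide, 1 C=O (running total 4).
CH(COCH3): ketone, 1 C=O (running total 5).
CH(CONH2): amide, 1 C=O (running total 6).
CH(NHCOCH3): amide, 1 C=O (running total 7).
COOH: carboxylic acid, 1 C=O (running total 8).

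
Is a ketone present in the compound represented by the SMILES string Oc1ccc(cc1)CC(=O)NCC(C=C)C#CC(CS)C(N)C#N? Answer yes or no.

Reading the structure from left to right:
  HOC6H4: –OH attached directly to an aromatic ring → phenol (not alcohol); the ring itself is an arene.
  CH2CONHCH2: –C(=O)–N– linkage → amide (the N is not an amine).
  CH(CH=CH2): pendant –CH=CH2: C=C double bond → alkene.
  C≡C: C≡C triple bond → alkyne.
  CH(CH2SH): pendant –CH2SH → thiol.
  CH(NH2): –NH2 on an sp³ carbon with no adjacent C=O → amine.
  CN: –C≡N: carbon triple-bonded to nitrogen → nitrile.
In CH2CONHCH2, the C=O is bonded to nitrogen, which defines an amide, not a ketone.
The groups actually present are: alkene, alkyne, amide, amine, arene, nitrile, phenol, thiol.

no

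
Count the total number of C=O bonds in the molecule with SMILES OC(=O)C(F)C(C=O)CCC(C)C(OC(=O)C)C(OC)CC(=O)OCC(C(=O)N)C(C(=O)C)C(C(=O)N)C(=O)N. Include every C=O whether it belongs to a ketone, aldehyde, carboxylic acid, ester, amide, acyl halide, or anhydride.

8

HOOC: carboxylic acid, 1 C=O (running total 1).
CH(CHO): aldehyde, 1 C=O (running total 2).
CH(OCOCH3): ester, 1 C=O (running total 3).
CH2COOCH2: ester, 1 C=O (running total 4).
CH(CONH2): amide, 1 C=O (running total 5).
CH(COCH3): ketone, 1 C=O (running total 6).
CH(CONH2): amide, 1 C=O (running total 7).
CONH2: amide, 1 C=O (running total 8).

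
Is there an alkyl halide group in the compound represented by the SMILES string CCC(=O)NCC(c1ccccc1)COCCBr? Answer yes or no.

yes

Taking each segment in turn:
  CH2CONHCH2: –C(=O)–N– linkage → amide (the N is not an amine).
  CH(C6H5): pendant –C6H5: benzene ring → arene.
  CH2OCH2: C–O–C with sp³ carbons on both sides and no adjacent C=O → ether.
  CH2Br: halogen on an sp³ carbon → alkyl halide.
The CH2Br segment supplies the alkyl halide: halogen on an sp³ carbon → alkyl halide.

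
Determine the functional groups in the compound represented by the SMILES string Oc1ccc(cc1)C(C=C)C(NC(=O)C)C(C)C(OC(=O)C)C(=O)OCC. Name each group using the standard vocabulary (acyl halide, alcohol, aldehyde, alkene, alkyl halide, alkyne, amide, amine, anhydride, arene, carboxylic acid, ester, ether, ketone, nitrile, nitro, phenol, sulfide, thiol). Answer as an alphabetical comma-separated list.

alkene, amide, arene, ester, phenol

Reading the structure from left to right:
  HOC6H4: –OH attached directly to an aromatic ring → phenol (not alcohol); the ring itself is an arene.
  CH(CH=CH2): pendant –CH=CH2: C=C double bond → alkene.
  CH(NHCOCH3): pendant –NHC(=O)CH3: N bonded to a carbonyl → amide (not amine).
  CH(OCOCH3): pendant –OC(=O)CH3: an acyloxy group → ester.
  COOCH2CH3: –C(=O)OCH2CH3: carbonyl C bonded to C and to –OEt → ester.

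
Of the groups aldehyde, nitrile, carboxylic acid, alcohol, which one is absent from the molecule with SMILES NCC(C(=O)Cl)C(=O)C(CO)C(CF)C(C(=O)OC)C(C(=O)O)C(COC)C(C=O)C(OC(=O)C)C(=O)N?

carboxylic acid: present (CH(COOH) — pendant –COOH: carbonyl C bonded to C and –OH → carboxylic acid).
aldehyde: present (CH(CHO) — pendant –CHO: carbonyl C bonded to C and H → aldehyde).
alcohol: present (CH(CH2OH) — pendant –CH2OH on an sp³ backbone C → alcohol).
nitrile: no segment matches this pattern.

nitrile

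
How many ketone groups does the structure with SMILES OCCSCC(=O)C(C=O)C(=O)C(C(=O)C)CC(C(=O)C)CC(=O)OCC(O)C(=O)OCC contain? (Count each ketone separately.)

Taking each segment in turn:
  HOCH2: HO– on an sp³ carbon → alcohol.
  CH2SCH2: C–S–C linkage → sulfide (thioether).
  CO: –C(=O)– with carbon on both sides → ketone.
  CH(CHO): pendant –CHO: carbonyl C bonded to C and H → aldehyde.
  CO: –C(=O)– with carbon on both sides → ketone.
  CH(COCH3): pendant –COCH3: carbonyl C bonded to two carbons → ketone.
  CH(COCH3): pendant –COCH3: carbonyl C bonded to two carbons → ketone.
  CH2COOCH2: –C(=O)–O–C with C on the carbonyl side → ester.
  CH(OH): –OH on an sp³ carbon → alcohol (secondary).
  COOCH2CH3: –C(=O)OCH2CH3: carbonyl C bonded to C and to –OEt → ester.
Ketone appears at: CO, CO, CH(COCH3), CH(COCH3) → 4.

4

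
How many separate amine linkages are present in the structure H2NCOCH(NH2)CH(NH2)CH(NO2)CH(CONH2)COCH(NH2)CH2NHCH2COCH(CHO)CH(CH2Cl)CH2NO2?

Working along the chain:
  H2NCO: –C(=O)NH2: carbonyl C bonded to C and to N → amide (the N is not a separate amine).
  CH(NH2): –NH2 on an sp³ carbon with no adjacent C=O → amine.
  CH(NH2): –NH2 on an sp³ carbon with no adjacent C=O → amine.
  CH(NO2): –NO2 on an sp³ carbon → nitro (the N=O is not a carbonyl).
  CH(CONH2): pendant –CONH2: carbonyl C bonded to C and N → amide.
  CO: –C(=O)– with carbon on both sides → ketone.
  CH(NH2): –NH2 on an sp³ carbon with no adjacent C=O → amine.
  CH2NHCH2: C–N–C with sp³ carbons and no adjacent C=O → amine (secondary).
  CO: –C(=O)– with carbon on both sides → ketone.
  CH(CHO): pendant –CHO: carbonyl C bonded to C and H → aldehyde.
  CH(CH2Cl): pendant –CH2X: halogen on sp³ carbon → alkyl halide.
  CH2NO2: –NO2 on carbon → nitro group.
Amine appears at: CH(NH2), CH(NH2), CH(NH2), CH2NHCH2 → 4.

4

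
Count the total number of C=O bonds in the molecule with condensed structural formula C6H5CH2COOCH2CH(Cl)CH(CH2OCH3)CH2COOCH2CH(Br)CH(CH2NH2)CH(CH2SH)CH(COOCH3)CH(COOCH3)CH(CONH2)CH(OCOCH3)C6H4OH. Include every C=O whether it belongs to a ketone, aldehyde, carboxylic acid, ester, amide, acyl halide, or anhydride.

6

CH2COOCH2: ester, 1 C=O (running total 1).
CH2COOCH2: ester, 1 C=O (running total 2).
CH(COOCH3): ester, 1 C=O (running total 3).
CH(COOCH3): ester, 1 C=O (running total 4).
CH(CONH2): amide, 1 C=O (running total 5).
CH(OCOCH3): ester, 1 C=O (running total 6).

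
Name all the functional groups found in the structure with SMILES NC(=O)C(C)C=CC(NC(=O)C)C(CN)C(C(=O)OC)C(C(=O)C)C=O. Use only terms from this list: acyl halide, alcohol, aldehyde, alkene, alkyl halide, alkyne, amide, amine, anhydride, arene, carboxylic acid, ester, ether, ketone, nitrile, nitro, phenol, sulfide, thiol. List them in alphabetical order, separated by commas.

Taking each segment in turn:
  H2NCO: –C(=O)NH2: carbonyl C bonded to C and to N → amide (the N is not a separate amine).
  CH=CH: C=C double bond → alkene.
  CH(NHCOCH3): pendant –NHC(=O)CH3: N bonded to a carbonyl → amide (not amine).
  CH(CH2NH2): pendant –CH2NH2: N on sp³ C, no adjacent C=O → amine.
  CH(COOCH3): pendant –COOCH3: carbonyl C bonded to C and –OCH3 → ester.
  CH(COCH3): pendant –COCH3: carbonyl C bonded to two carbons → ketone.
  CHO: terminal –CHO: carbonyl C bonded to H and C → aldehyde.

aldehyde, alkene, amide, amine, ester, ketone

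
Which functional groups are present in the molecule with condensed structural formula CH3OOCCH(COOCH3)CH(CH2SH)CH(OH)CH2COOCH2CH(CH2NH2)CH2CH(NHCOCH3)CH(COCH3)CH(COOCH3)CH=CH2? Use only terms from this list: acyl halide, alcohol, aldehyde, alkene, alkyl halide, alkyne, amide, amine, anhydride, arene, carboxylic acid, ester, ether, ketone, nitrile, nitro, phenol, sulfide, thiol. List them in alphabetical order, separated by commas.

alcohol, alkene, amide, amine, ester, ketone, thiol

Working along the chain:
  CH3OOC: CH3O–C(=O)–: carbonyl C bonded to C and to –OCH3 → ester (not ketone + ether).
  CH(COOCH3): pendant –COOCH3: carbonyl C bonded to C and –OCH3 → ester.
  CH(CH2SH): pendant –CH2SH → thiol.
  CH(OH): –OH on an sp³ carbon → alcohol (secondary).
  CH2COOCH2: –C(=O)–O–C with C on the carbonyl side → ester.
  CH(CH2NH2): pendant –CH2NH2: N on sp³ C, no adjacent C=O → amine.
  CH(NHCOCH3): pendant –NHC(=O)CH3: N bonded to a carbonyl → amide (not amine).
  CH(COCH3): pendant –COCH3: carbonyl C bonded to two carbons → ketone.
  CH(COOCH3): pendant –COOCH3: carbonyl C bonded to C and –OCH3 → ester.
  CH=CH2: C=C double bond → alkene.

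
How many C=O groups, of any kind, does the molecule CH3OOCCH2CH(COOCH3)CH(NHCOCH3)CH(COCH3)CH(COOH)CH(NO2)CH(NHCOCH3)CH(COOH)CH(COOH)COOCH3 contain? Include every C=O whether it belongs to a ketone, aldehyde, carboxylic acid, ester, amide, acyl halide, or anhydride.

9

CH3OOC: ester, 1 C=O (running total 1).
CH(COOCH3): ester, 1 C=O (running total 2).
CH(NHCOCH3): amide, 1 C=O (running total 3).
CH(COCH3): ketone, 1 C=O (running total 4).
CH(COOH): carboxylic acid, 1 C=O (running total 5).
CH(NHCOCH3): amide, 1 C=O (running total 6).
CH(COOH): carboxylic acid, 1 C=O (running total 7).
CH(COOH): carboxylic acid, 1 C=O (running total 8).
COOCH3: ester, 1 C=O (running total 9).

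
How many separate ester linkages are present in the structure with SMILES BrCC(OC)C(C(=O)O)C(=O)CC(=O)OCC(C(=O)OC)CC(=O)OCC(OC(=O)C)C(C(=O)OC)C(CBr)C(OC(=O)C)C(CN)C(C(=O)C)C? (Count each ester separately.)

6

Taking each segment in turn:
  BrCH2: halogen on an sp³ carbon → alkyl halide.
  CH(OCH3): pendant –OCH3: C–O–C with sp³ C, no adjacent C=O → ether.
  CH(COOH): pendant –COOH: carbonyl C bonded to C and –OH → carboxylic acid.
  CO: –C(=O)– with carbon on both sides → ketone.
  CH2COOCH2: –C(=O)–O–C with C on the carbonyl side → ester.
  CH(COOCH3): pendant –COOCH3: carbonyl C bonded to C and –OCH3 → ester.
  CH2COOCH2: –C(=O)–O–C with C on the carbonyl side → ester.
  CH(OCOCH3): pendant –OC(=O)CH3: an acyloxy group → ester.
  CH(COOCH3): pendant –COOCH3: carbonyl C bonded to C and –OCH3 → ester.
  CH(CH2Br): pendant –CH2X: halogen on sp³ carbon → alkyl halide.
  CH(OCOCH3): pendant –OC(=O)CH3: an acyloxy group → ester.
  CH(CH2NH2): pendant –CH2NH2: N on sp³ C, no adjacent C=O → amine.
  CH(COCH3): pendant –COCH3: carbonyl C bonded to two carbons → ketone.
Ester appears at: CH2COOCH2, CH(COOCH3), CH2COOCH2, CH(OCOCH3), CH(COOCH3), CH(OCOCH3) → 6.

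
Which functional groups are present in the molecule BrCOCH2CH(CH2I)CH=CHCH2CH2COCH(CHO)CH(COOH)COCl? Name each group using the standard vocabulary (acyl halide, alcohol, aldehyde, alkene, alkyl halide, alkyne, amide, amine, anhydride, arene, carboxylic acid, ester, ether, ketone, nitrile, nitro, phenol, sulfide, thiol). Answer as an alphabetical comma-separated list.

acyl halide, aldehyde, alkene, alkyl halide, carboxylic acid, ketone

–C(=O)Br: carbonyl C bonded to C and to a halogen → acyl halide (not alkyl halide).
pendant –CH2X: halogen on sp³ carbon → alkyl halide.
C=C double bond → alkene.
–C(=O)– with carbon on both sides → ketone.
pendant –CHO: carbonyl C bonded to C and H → aldehyde.
pendant –COOH: carbonyl C bonded to C and –OH → carboxylic acid.
–C(=O)Cl: carbonyl C bonded to C and to a halogen → acyl halide (not alkyl halide).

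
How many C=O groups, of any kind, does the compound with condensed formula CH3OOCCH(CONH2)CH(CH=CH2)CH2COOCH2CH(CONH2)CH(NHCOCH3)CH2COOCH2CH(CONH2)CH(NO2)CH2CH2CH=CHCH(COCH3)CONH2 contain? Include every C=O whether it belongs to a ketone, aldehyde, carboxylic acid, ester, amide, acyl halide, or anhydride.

CH3OOC: ester, 1 C=O (running total 1).
CH(CONH2): amide, 1 C=O (running total 2).
CH2COOCH2: ester, 1 C=O (running total 3).
CH(CONH2): amide, 1 C=O (running total 4).
CH(NHCOCH3): amide, 1 C=O (running total 5).
CH2COOCH2: ester, 1 C=O (running total 6).
CH(CONH2): amide, 1 C=O (running total 7).
CH(COCH3): ketone, 1 C=O (running total 8).
CONH2: amide, 1 C=O (running total 9).

9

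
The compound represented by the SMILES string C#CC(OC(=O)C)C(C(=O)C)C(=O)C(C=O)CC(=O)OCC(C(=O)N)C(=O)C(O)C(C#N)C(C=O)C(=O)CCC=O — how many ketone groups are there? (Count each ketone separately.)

Working along the chain:
  HC≡C: C≡C triple bond → alkyne.
  CH(OCOCH3): pendant –OC(=O)CH3: an acyloxy group → ester.
  CH(COCH3): pendant –COCH3: carbonyl C bonded to two carbons → ketone.
  CO: –C(=O)– with carbon on both sides → ketone.
  CH(CHO): pendant –CHO: carbonyl C bonded to C and H → aldehyde.
  CH2COOCH2: –C(=O)–O–C with C on the carbonyl side → ester.
  CH(CONH2): pendant –CONH2: carbonyl C bonded to C and N → amide.
  CO: –C(=O)– with carbon on both sides → ketone.
  CH(OH): –OH on an sp³ carbon → alcohol (secondary).
  CH(CN): pendant –C≡N: nitrile.
  CH(CHO): pendant –CHO: carbonyl C bonded to C and H → aldehyde.
  CO: –C(=O)– with carbon on both sides → ketone.
  CHO: terminal –CHO: carbonyl C bonded to H and C → aldehyde.
Ketone appears at: CH(COCH3), CO, CO, CO → 4.

4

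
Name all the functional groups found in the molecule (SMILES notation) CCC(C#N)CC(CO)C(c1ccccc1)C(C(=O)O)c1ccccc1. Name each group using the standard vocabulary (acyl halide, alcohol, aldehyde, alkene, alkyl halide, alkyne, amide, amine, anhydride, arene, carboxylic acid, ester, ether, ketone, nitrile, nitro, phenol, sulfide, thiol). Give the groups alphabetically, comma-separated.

alcohol, arene, carboxylic acid, nitrile

Reading the structure from left to right:
  CH(CN): pendant –C≡N: nitrile.
  CH(CH2OH): pendant –CH2OH on an sp³ backbone C → alcohol.
  CH(C6H5): pendant –C6H5: benzene ring → arene.
  CH(COOH): pendant –COOH: carbonyl C bonded to C and –OH → carboxylic acid.
  C6H5: –C6H5 phenyl ring → arene.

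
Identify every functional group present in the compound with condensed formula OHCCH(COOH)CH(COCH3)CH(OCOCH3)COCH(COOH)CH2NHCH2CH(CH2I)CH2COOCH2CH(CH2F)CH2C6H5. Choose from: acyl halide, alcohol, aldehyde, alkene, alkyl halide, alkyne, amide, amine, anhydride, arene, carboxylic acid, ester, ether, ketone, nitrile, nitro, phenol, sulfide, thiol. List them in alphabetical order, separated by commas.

terminal –CHO: carbonyl C bonded to H and C → aldehyde.
pendant –COOH: carbonyl C bonded to C and –OH → carboxylic acid.
pendant –COCH3: carbonyl C bonded to two carbons → ketone.
pendant –OC(=O)CH3: an acyloxy group → ester.
–C(=O)– with carbon on both sides → ketone.
pendant –COOH: carbonyl C bonded to C and –OH → carboxylic acid.
C–N–C with sp³ carbons and no adjacent C=O → amine (secondary).
pendant –CH2X: halogen on sp³ carbon → alkyl halide.
–C(=O)–O–C with C on the carbonyl side → ester.
pendant –CH2X: halogen on sp³ carbon → alkyl halide.
–C6H5 phenyl ring → arene.

aldehyde, alkyl halide, amine, arene, carboxylic acid, ester, ketone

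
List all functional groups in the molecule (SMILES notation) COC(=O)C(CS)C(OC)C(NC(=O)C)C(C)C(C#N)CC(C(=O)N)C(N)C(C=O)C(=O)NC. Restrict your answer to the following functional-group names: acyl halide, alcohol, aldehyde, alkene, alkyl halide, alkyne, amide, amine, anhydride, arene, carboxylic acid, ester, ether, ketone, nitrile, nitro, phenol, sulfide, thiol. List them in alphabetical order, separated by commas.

Reading the structure from left to right:
  CH3OOC: CH3O–C(=O)–: carbonyl C bonded to C and to –OCH3 → ester (not ketone + ether).
  CH(CH2SH): pendant –CH2SH → thiol.
  CH(OCH3): pendant –OCH3: C–O–C with sp³ C, no adjacent C=O → ether.
  CH(NHCOCH3): pendant –NHC(=O)CH3: N bonded to a carbonyl → amide (not amine).
  CH(CN): pendant –C≡N: nitrile.
  CH(CONH2): pendant –CONH2: carbonyl C bonded to C and N → amide.
  CH(NH2): –NH2 on an sp³ carbon with no adjacent C=O → amine.
  CH(CHO): pendant –CHO: carbonyl C bonded to C and H → aldehyde.
  CONHCH3: –C(=O)NHCH3: carbonyl C bonded to C and to N → amide (the N is not an amine).

aldehyde, amide, amine, ester, ether, nitrile, thiol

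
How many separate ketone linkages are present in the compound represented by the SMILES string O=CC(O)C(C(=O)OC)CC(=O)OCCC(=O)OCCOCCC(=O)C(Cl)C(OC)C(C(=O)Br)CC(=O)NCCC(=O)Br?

terminal –CHO: carbonyl C bonded to H and C → aldehyde.
–OH on an sp³ carbon → alcohol (secondary).
pendant –COOCH3: carbonyl C bonded to C and –OCH3 → ester.
–C(=O)–O–C with C on the carbonyl side → ester.
–C(=O)–O–C with C on the carbonyl side → ester.
C–O–C with sp³ carbons on both sides and no adjacent C=O → ether.
–C(=O)– with carbon on both sides → ketone.
halogen on an sp³ carbon → alkyl halide.
pendant –OCH3: C–O–C with sp³ C, no adjacent C=O → ether.
pendant –C(=O)X: carbonyl C bonded to C and halogen → acyl halide.
–C(=O)–N– linkage → amide (the N is not an amine).
–C(=O)Br: carbonyl C bonded to C and to a halogen → acyl halide (not alkyl halide).
Ketone appears at: CO → 1.

1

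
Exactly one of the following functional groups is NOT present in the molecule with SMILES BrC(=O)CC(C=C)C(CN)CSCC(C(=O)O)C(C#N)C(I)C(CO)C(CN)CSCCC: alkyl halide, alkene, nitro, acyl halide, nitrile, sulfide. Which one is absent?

nitro

alkyl halide: present (CH(I) — halogen on an sp³ carbon → alkyl halide).
alkene: present (CH(CH=CH2) — pendant –CH=CH2: C=C double bond → alkene).
nitrile: present (CH(CN) — pendant –C≡N: nitrile).
sulfide: present (CH2SCH2 — C–S–C linkage → sulfide (thioether)).
acyl halide: present (BrCO — –C(=O)Br: carbonyl C bonded to C and to a halogen → acyl halide (not alkyl halide)).
nitro: no segment matches this pattern.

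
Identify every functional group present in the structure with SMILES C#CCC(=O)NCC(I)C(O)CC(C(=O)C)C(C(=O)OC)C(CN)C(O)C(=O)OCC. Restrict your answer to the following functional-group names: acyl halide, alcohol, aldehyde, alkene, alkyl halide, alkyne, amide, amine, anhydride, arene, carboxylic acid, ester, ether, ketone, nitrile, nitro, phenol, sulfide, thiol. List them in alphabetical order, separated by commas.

alcohol, alkyl halide, alkyne, amide, amine, ester, ketone

Taking each segment in turn:
  HC≡C: C≡C triple bond → alkyne.
  CH2CONHCH2: –C(=O)–N– linkage → amide (the N is not an amine).
  CH(I): halogen on an sp³ carbon → alkyl halide.
  CH(OH): –OH on an sp³ carbon → alcohol (secondary).
  CH(COCH3): pendant –COCH3: carbonyl C bonded to two carbons → ketone.
  CH(COOCH3): pendant –COOCH3: carbonyl C bonded to C and –OCH3 → ester.
  CH(CH2NH2): pendant –CH2NH2: N on sp³ C, no adjacent C=O → amine.
  CH(OH): –OH on an sp³ carbon → alcohol (secondary).
  COOCH2CH3: –C(=O)OCH2CH3: carbonyl C bonded to C and to –OEt → ester.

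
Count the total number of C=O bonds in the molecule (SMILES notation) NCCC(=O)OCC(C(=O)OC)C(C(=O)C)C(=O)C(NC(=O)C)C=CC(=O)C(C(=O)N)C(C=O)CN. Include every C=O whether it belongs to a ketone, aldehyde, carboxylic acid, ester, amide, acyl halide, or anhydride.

8

CH2COOCH2: ester, 1 C=O (running total 1).
CH(COOCH3): ester, 1 C=O (running total 2).
CH(COCH3): ketone, 1 C=O (running total 3).
CO: ketone, 1 C=O (running total 4).
CH(NHCOCH3): amide, 1 C=O (running total 5).
CO: ketone, 1 C=O (running total 6).
CH(CONH2): amide, 1 C=O (running total 7).
CH(CHO): aldehyde, 1 C=O (running total 8).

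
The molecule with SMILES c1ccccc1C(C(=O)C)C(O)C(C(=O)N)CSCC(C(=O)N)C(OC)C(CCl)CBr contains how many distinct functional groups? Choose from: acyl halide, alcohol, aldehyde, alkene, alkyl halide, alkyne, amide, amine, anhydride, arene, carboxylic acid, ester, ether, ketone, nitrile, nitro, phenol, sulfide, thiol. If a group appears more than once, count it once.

7

Taking each segment in turn:
  C6H5: C6H5– phenyl ring → arene.
  CH(COCH3): pendant –COCH3: carbonyl C bonded to two carbons → ketone.
  CH(OH): –OH on an sp³ carbon → alcohol (secondary).
  CH(CONH2): pendant –CONH2: carbonyl C bonded to C and N → amide.
  CH2SCH2: C–S–C linkage → sulfide (thioether).
  CH(CONH2): pendant –CONH2: carbonyl C bonded to C and N → amide.
  CH(OCH3): pendant –OCH3: C–O–C with sp³ C, no adjacent C=O → ether.
  CH(CH2Cl): pendant –CH2X: halogen on sp³ carbon → alkyl halide.
  CH2Br: halogen on an sp³ carbon → alkyl halide.
Distinct types present: alcohol, alkyl halide, amide, arene, ether, ketone, sulfide.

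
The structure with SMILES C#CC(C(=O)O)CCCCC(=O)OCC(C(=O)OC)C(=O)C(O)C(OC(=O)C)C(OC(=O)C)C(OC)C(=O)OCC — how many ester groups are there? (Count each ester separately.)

C≡C triple bond → alkyne.
pendant –COOH: carbonyl C bonded to C and –OH → carboxylic acid.
–C(=O)–O–C with C on the carbonyl side → ester.
pendant –COOCH3: carbonyl C bonded to C and –OCH3 → ester.
–C(=O)– with carbon on both sides → ketone.
–OH on an sp³ carbon → alcohol (secondary).
pendant –OC(=O)CH3: an acyloxy group → ester.
pendant –OC(=O)CH3: an acyloxy group → ester.
pendant –OCH3: C–O–C with sp³ C, no adjacent C=O → ether.
–C(=O)OCH2CH3: carbonyl C bonded to C and to –OEt → ester.
Ester appears at: CH2COOCH2, CH(COOCH3), CH(OCOCH3), CH(OCOCH3), COOCH2CH3 → 5.

5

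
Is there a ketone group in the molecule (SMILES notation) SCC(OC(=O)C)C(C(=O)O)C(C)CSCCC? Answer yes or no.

Working along the chain:
  HSCH2: –SH on an sp³ carbon → thiol.
  CH(OCOCH3): pendant –OC(=O)CH3: an acyloxy group → ester.
  CH(COOH): pendant –COOH: carbonyl C bonded to C and –OH → carboxylic acid.
  CH2SCH2: C–S–C linkage → sulfide (thioether).
In CH(OCOCH3), the C=O is bonded to an –O–C group, which defines an ester, not a ketone. In CH(COOH), the C=O bears an –OH, making it a carboxylic acid rather than a ketone.
The groups actually present are: carboxylic acid, ester, sulfide, thiol.

no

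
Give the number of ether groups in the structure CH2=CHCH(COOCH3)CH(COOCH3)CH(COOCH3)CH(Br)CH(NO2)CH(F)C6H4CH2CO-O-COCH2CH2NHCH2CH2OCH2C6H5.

C=C double bond → alkene.
pendant –COOCH3: carbonyl C bonded to C and –OCH3 → ester.
pendant –COOCH3: carbonyl C bonded to C and –OCH3 → ester.
pendant –COOCH3: carbonyl C bonded to C and –OCH3 → ester.
halogen on an sp³ carbon → alkyl halide.
–NO2 on an sp³ carbon → nitro (the N=O is not a carbonyl).
halogen on an sp³ carbon → alkyl halide.
para-disubstituted benzene ring → arene.
two acyl groups sharing one oxygen, –C(=O)–O–C(=O)– → anhydride.
C–N–C with sp³ carbons and no adjacent C=O → amine (secondary).
C–O–C with sp³ carbons on both sides and no adjacent C=O → ether.
–C6H5 phenyl ring → arene.
Ether appears at: CH2OCH2 → 1.

1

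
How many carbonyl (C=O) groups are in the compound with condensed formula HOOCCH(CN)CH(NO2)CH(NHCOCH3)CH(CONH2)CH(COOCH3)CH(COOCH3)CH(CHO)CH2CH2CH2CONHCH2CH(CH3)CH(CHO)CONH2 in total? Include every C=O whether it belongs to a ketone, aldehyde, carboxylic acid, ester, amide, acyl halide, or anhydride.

HOOC: carboxylic acid, 1 C=O (running total 1).
CH(NHCOCH3): amide, 1 C=O (running total 2).
CH(CONH2): amide, 1 C=O (running total 3).
CH(COOCH3): ester, 1 C=O (running total 4).
CH(COOCH3): ester, 1 C=O (running total 5).
CH(CHO): aldehyde, 1 C=O (running total 6).
CH2CONHCH2: amide, 1 C=O (running total 7).
CH(CHO): aldehyde, 1 C=O (running total 8).
CONH2: amide, 1 C=O (running total 9).

9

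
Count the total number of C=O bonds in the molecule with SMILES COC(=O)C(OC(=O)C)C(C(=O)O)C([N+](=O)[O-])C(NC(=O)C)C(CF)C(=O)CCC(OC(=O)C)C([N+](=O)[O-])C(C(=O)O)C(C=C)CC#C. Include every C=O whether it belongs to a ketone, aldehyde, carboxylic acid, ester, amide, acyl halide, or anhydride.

7

CH3OOC: ester, 1 C=O (running total 1).
CH(OCOCH3): ester, 1 C=O (running total 2).
CH(COOH): carboxylic acid, 1 C=O (running total 3).
CH(NHCOCH3): amide, 1 C=O (running total 4).
CO: ketone, 1 C=O (running total 5).
CH(OCOCH3): ester, 1 C=O (running total 6).
CH(COOH): carboxylic acid, 1 C=O (running total 7).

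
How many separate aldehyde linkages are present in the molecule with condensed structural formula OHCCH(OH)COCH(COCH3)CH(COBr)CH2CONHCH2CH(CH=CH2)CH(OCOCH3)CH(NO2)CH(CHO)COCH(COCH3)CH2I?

terminal –CHO: carbonyl C bonded to H and C → aldehyde.
–OH on an sp³ carbon → alcohol (secondary).
–C(=O)– with carbon on both sides → ketone.
pendant –COCH3: carbonyl C bonded to two carbons → ketone.
pendant –C(=O)X: carbonyl C bonded to C and halogen → acyl halide.
–C(=O)–N– linkage → amide (the N is not an amine).
pendant –CH=CH2: C=C double bond → alkene.
pendant –OC(=O)CH3: an acyloxy group → ester.
–NO2 on an sp³ carbon → nitro (the N=O is not a carbonyl).
pendant –CHO: carbonyl C bonded to C and H → aldehyde.
–C(=O)– with carbon on both sides → ketone.
pendant –COCH3: carbonyl C bonded to two carbons → ketone.
halogen on an sp³ carbon → alkyl halide.
Aldehyde appears at: OHC, CH(CHO) → 2.

2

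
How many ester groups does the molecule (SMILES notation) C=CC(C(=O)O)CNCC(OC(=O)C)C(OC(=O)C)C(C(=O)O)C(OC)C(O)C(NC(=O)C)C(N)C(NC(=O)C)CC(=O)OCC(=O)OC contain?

Working along the chain:
  CH2=CH: C=C double bond → alkene.
  CH(COOH): pendant –COOH: carbonyl C bonded to C and –OH → carboxylic acid.
  CH2NHCH2: C–N–C with sp³ carbons and no adjacent C=O → amine (secondary).
  CH(OCOCH3): pendant –OC(=O)CH3: an acyloxy group → ester.
  CH(OCOCH3): pendant –OC(=O)CH3: an acyloxy group → ester.
  CH(COOH): pendant –COOH: carbonyl C bonded to C and –OH → carboxylic acid.
  CH(OCH3): pendant –OCH3: C–O–C with sp³ C, no adjacent C=O → ether.
  CH(OH): –OH on an sp³ carbon → alcohol (secondary).
  CH(NHCOCH3): pendant –NHC(=O)CH3: N bonded to a carbonyl → amide (not amine).
  CH(NH2): –NH2 on an sp³ carbon with no adjacent C=O → amine.
  CH(NHCOCH3): pendant –NHC(=O)CH3: N bonded to a carbonyl → amide (not amine).
  CH2COOCH2: –C(=O)–O–C with C on the carbonyl side → ester.
  COOCH3: –C(=O)OCH3: carbonyl C bonded to C and to –OCH3 → ester (not ketone + ether).
Ester appears at: CH(OCOCH3), CH(OCOCH3), CH2COOCH2, COOCH3 → 4.

4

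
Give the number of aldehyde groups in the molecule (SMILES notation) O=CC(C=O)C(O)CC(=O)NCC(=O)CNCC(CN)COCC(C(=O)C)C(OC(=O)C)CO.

Taking each segment in turn:
  OHC: terminal –CHO: carbonyl C bonded to H and C → aldehyde.
  CH(CHO): pendant –CHO: carbonyl C bonded to C and H → aldehyde.
  CH(OH): –OH on an sp³ carbon → alcohol (secondary).
  CH2CONHCH2: –C(=O)–N– linkage → amide (the N is not an amine).
  CO: –C(=O)– with carbon on both sides → ketone.
  CH2NHCH2: C–N–C with sp³ carbons and no adjacent C=O → amine (secondary).
  CH(CH2NH2): pendant –CH2NH2: N on sp³ C, no adjacent C=O → amine.
  CH2OCH2: C–O–C with sp³ carbons on both sides and no adjacent C=O → ether.
  CH(COCH3): pendant –COCH3: carbonyl C bonded to two carbons → ketone.
  CH(OCOCH3): pendant –OC(=O)CH3: an acyloxy group → ester.
  CH2OH: –OH on an sp³ carbon → alcohol.
Aldehyde appears at: OHC, CH(CHO) → 2.

2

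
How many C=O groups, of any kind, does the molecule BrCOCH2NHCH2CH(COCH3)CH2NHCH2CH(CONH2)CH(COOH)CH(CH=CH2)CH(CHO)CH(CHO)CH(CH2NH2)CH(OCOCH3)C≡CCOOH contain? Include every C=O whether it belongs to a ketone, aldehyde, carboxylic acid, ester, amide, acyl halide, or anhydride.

BrCO: acyl halide, 1 C=O (running total 1).
CH(COCH3): ketone, 1 C=O (running total 2).
CH(CONH2): amide, 1 C=O (running total 3).
CH(COOH): carboxylic acid, 1 C=O (running total 4).
CH(CHO): aldehyde, 1 C=O (running total 5).
CH(CHO): aldehyde, 1 C=O (running total 6).
CH(OCOCH3): ester, 1 C=O (running total 7).
COOH: carboxylic acid, 1 C=O (running total 8).

8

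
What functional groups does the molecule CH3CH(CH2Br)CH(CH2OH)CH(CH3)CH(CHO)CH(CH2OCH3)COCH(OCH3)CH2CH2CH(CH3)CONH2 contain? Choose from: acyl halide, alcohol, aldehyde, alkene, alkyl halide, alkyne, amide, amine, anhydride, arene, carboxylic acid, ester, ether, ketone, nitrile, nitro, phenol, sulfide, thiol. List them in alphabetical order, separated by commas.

alcohol, aldehyde, alkyl halide, amide, ether, ketone

Working along the chain:
  CH(CH2Br): pendant –CH2X: halogen on sp³ carbon → alkyl halide.
  CH(CH2OH): pendant –CH2OH on an sp³ backbone C → alcohol.
  CH(CHO): pendant –CHO: carbonyl C bonded to C and H → aldehyde.
  CH(CH2OCH3): pendant –CH2OCH3: C–O–C linkage → ether.
  CO: –C(=O)– with carbon on both sides → ketone.
  CH(OCH3): pendant –OCH3: C–O–C with sp³ C, no adjacent C=O → ether.
  CONH2: –C(=O)NH2: carbonyl C bonded to C and to N → amide (the N is not a separate amine).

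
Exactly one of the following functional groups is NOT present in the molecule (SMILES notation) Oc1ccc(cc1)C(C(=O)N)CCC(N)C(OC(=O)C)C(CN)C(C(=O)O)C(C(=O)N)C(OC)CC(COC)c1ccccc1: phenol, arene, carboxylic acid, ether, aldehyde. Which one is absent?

carboxylic acid: present (CH(COOH) — pendant –COOH: carbonyl C bonded to C and –OH → carboxylic acid).
ether: present (CH(OCH3) — pendant –OCH3: C–O–C with sp³ C, no adjacent C=O → ether).
phenol: present (HOC6H4 — –OH attached directly to an aromatic ring → phenol (not alcohol); the ring itself is an arene).
arene: present (HOC6H4 — –OH attached directly to an aromatic ring → phenol (not alcohol); the ring itself is an arene).
aldehyde: absent. In CH(COOH), the carbonyl carbon bears –OH, not –H, so it is a carboxylic acid.

aldehyde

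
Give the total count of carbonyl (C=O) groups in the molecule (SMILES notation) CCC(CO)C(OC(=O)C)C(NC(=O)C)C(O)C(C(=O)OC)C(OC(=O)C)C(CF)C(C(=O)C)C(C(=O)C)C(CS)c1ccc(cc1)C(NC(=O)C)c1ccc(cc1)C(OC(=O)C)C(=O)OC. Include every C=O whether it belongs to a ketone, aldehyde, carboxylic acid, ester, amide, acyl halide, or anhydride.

CH(OCOCH3): ester, 1 C=O (running total 1).
CH(NHCOCH3): amide, 1 C=O (running total 2).
CH(COOCH3): ester, 1 C=O (running total 3).
CH(OCOCH3): ester, 1 C=O (running total 4).
CH(COCH3): ketone, 1 C=O (running total 5).
CH(COCH3): ketone, 1 C=O (running total 6).
CH(NHCOCH3): amide, 1 C=O (running total 7).
CH(OCOCH3): ester, 1 C=O (running total 8).
COOCH3: ester, 1 C=O (running total 9).

9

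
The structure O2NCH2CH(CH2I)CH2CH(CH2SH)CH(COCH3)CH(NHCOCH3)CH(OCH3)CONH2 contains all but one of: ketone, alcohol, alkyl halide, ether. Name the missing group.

alcohol

ether: present (CH(OCH3) — pendant –OCH3: C–O–C with sp³ C, no adjacent C=O → ether).
alkyl halide: present (CH(CH2I) — pendant –CH2X: halogen on sp³ carbon → alkyl halide).
ketone: present (CH(COCH3) — pendant –COCH3: carbonyl C bonded to two carbons → ketone).
alcohol: no segment matches this pattern.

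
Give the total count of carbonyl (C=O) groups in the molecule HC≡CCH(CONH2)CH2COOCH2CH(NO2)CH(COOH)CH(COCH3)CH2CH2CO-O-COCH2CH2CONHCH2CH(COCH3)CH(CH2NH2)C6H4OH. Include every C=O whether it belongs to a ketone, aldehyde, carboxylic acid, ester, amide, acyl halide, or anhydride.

8

CH(CONH2): amide, 1 C=O (running total 1).
CH2COOCH2: ester, 1 C=O (running total 2).
CH(COOH): carboxylic acid, 1 C=O (running total 3).
CH(COCH3): ketone, 1 C=O (running total 4).
CH2CO-O-COCH2: anhydride, 2 C=O (running total 6).
CH2CONHCH2: amide, 1 C=O (running total 7).
CH(COCH3): ketone, 1 C=O (running total 8).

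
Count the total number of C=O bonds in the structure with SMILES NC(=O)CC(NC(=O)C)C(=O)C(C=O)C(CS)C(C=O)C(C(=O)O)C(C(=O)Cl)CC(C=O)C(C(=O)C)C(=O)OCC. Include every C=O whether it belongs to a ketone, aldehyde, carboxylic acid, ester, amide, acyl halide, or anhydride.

H2NCO: amide, 1 C=O (running total 1).
CH(NHCOCH3): amide, 1 C=O (running total 2).
CO: ketone, 1 C=O (running total 3).
CH(CHO): aldehyde, 1 C=O (running total 4).
CH(CHO): aldehyde, 1 C=O (running total 5).
CH(COOH): carboxylic acid, 1 C=O (running total 6).
CH(COCl): acyl halide, 1 C=O (running total 7).
CH(CHO): aldehyde, 1 C=O (running total 8).
CH(COCH3): ketone, 1 C=O (running total 9).
COOCH2CH3: ester, 1 C=O (running total 10).

10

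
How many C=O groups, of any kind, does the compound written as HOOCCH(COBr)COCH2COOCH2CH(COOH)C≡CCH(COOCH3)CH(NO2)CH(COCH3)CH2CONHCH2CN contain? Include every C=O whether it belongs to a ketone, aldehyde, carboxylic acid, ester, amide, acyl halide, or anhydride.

8

HOOC: carboxylic acid, 1 C=O (running total 1).
CH(COBr): acyl halide, 1 C=O (running total 2).
CO: ketone, 1 C=O (running total 3).
CH2COOCH2: ester, 1 C=O (running total 4).
CH(COOH): carboxylic acid, 1 C=O (running total 5).
CH(COOCH3): ester, 1 C=O (running total 6).
CH(COCH3): ketone, 1 C=O (running total 7).
CH2CONHCH2: amide, 1 C=O (running total 8).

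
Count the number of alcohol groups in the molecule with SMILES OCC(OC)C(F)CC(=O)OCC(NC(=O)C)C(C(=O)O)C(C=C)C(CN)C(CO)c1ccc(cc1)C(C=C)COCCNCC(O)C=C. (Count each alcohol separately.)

Working along the chain:
  HOCH2: HO– on an sp³ carbon → alcohol.
  CH(OCH3): pendant –OCH3: C–O–C with sp³ C, no adjacent C=O → ether.
  CH(F): halogen on an sp³ carbon → alkyl halide.
  CH2COOCH2: –C(=O)–O–C with C on the carbonyl side → ester.
  CH(NHCOCH3): pendant –NHC(=O)CH3: N bonded to a carbonyl → amide (not amine).
  CH(COOH): pendant –COOH: carbonyl C bonded to C and –OH → carboxylic acid.
  CH(CH=CH2): pendant –CH=CH2: C=C double bond → alkene.
  CH(CH2NH2): pendant –CH2NH2: N on sp³ C, no adjacent C=O → amine.
  CH(CH2OH): pendant –CH2OH on an sp³ backbone C → alcohol.
  C6H4: para-disubstituted benzene ring → arene.
  CH(CH=CH2): pendant –CH=CH2: C=C double bond → alkene.
  CH2OCH2: C–O–C with sp³ carbons on both sides and no adjacent C=O → ether.
  CH2NHCH2: C–N–C with sp³ carbons and no adjacent C=O → amine (secondary).
  CH(OH): –OH on an sp³ carbon → alcohol (secondary).
  CH=CH2: C=C double bond → alkene.
Alcohol appears at: HOCH2, CH(CH2OH), CH(OH) → 3.

3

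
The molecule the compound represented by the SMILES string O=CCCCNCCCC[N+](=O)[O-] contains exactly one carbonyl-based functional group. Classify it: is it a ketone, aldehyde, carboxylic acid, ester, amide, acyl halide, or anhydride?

aldehyde

The carbonyl is in the OHC segment: terminal –CHO: carbonyl C bonded to H and C → aldehyde.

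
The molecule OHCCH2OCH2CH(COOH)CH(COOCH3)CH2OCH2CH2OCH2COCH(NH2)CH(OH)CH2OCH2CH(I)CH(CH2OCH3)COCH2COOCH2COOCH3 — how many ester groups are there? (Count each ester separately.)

terminal –CHO: carbonyl C bonded to H and C → aldehyde.
C–O–C with sp³ carbons on both sides and no adjacent C=O → ether.
pendant –COOH: carbonyl C bonded to C and –OH → carboxylic acid.
pendant –COOCH3: carbonyl C bonded to C and –OCH3 → ester.
C–O–C with sp³ carbons on both sides and no adjacent C=O → ether.
C–O–C with sp³ carbons on both sides and no adjacent C=O → ether.
–C(=O)– with carbon on both sides → ketone.
–NH2 on an sp³ carbon with no adjacent C=O → amine.
–OH on an sp³ carbon → alcohol (secondary).
C–O–C with sp³ carbons on both sides and no adjacent C=O → ether.
halogen on an sp³ carbon → alkyl halide.
pendant –CH2OCH3: C–O–C linkage → ether.
–C(=O)– with carbon on both sides → ketone.
–C(=O)–O–C with C on the carbonyl side → ester.
–C(=O)OCH3: carbonyl C bonded to C and to –OCH3 → ester (not ketone + ether).
Ester appears at: CH(COOCH3), CH2COOCH2, COOCH3 → 3.

3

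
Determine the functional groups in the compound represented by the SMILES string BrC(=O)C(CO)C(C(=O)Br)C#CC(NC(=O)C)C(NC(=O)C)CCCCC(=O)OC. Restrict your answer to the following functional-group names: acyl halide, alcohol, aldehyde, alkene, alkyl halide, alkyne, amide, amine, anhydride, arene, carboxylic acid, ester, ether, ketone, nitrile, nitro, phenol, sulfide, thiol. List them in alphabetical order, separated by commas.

Taking each segment in turn:
  BrCO: –C(=O)Br: carbonyl C bonded to C and to a halogen → acyl halide (not alkyl halide).
  CH(CH2OH): pendant –CH2OH on an sp³ backbone C → alcohol.
  CH(COBr): pendant –C(=O)X: carbonyl C bonded to C and halogen → acyl halide.
  C≡C: C≡C triple bond → alkyne.
  CH(NHCOCH3): pendant –NHC(=O)CH3: N bonded to a carbonyl → amide (not amine).
  CH(NHCOCH3): pendant –NHC(=O)CH3: N bonded to a carbonyl → amide (not amine).
  COOCH3: –C(=O)OCH3: carbonyl C bonded to C and to –OCH3 → ester (not ketone + ether).

acyl halide, alcohol, alkyne, amide, ester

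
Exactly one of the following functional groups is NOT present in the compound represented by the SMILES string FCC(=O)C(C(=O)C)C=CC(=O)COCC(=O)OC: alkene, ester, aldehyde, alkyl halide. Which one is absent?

alkyl halide: present (FCH2 — halogen on an sp³ carbon → alkyl halide).
alkene: present (CH=CH — C=C double bond → alkene).
ester: present (COOCH3 — –C(=O)OCH3: carbonyl C bonded to C and to –OCH3 → ester (not ketone + ether)).
aldehyde: absent. In each of CO and CH(COCH3), the carbonyl carbon is bonded to two carbons, so it is a ketone, not an aldehyde.

aldehyde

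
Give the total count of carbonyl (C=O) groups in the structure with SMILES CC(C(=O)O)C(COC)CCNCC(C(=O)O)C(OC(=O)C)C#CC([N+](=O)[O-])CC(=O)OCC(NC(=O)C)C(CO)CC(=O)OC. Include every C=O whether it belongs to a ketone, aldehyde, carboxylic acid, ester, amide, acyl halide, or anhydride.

6

CH(COOH): carboxylic acid, 1 C=O (running total 1).
CH(COOH): carboxylic acid, 1 C=O (running total 2).
CH(OCOCH3): ester, 1 C=O (running total 3).
CH2COOCH2: ester, 1 C=O (running total 4).
CH(NHCOCH3): amide, 1 C=O (running total 5).
COOCH3: ester, 1 C=O (running total 6).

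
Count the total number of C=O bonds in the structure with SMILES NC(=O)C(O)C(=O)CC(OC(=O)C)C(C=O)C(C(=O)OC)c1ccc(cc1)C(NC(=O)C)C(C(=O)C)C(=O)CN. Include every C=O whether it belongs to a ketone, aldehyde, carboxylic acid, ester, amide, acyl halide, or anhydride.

H2NCO: amide, 1 C=O (running total 1).
CO: ketone, 1 C=O (running total 2).
CH(OCOCH3): ester, 1 C=O (running total 3).
CH(CHO): aldehyde, 1 C=O (running total 4).
CH(COOCH3): ester, 1 C=O (running total 5).
CH(NHCOCH3): amide, 1 C=O (running total 6).
CH(COCH3): ketone, 1 C=O (running total 7).
CO: ketone, 1 C=O (running total 8).

8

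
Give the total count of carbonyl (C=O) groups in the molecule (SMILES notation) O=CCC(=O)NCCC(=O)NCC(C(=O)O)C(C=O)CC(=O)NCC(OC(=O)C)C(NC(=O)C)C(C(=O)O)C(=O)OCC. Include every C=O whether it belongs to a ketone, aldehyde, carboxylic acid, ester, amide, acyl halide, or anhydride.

10

OHC: aldehyde, 1 C=O (running total 1).
CH2CONHCH2: amide, 1 C=O (running total 2).
CH2CONHCH2: amide, 1 C=O (running total 3).
CH(COOH): carboxylic acid, 1 C=O (running total 4).
CH(CHO): aldehyde, 1 C=O (running total 5).
CH2CONHCH2: amide, 1 C=O (running total 6).
CH(OCOCH3): ester, 1 C=O (running total 7).
CH(NHCOCH3): amide, 1 C=O (running total 8).
CH(COOH): carboxylic acid, 1 C=O (running total 9).
COOCH2CH3: ester, 1 C=O (running total 10).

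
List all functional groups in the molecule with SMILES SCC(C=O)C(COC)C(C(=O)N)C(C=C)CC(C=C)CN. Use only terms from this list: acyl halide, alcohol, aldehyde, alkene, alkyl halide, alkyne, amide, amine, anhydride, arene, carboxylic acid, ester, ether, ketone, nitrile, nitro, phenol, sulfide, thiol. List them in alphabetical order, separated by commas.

Taking each segment in turn:
  HSCH2: –SH on an sp³ carbon → thiol.
  CH(CHO): pendant –CHO: carbonyl C bonded to C and H → aldehyde.
  CH(CH2OCH3): pendant –CH2OCH3: C–O–C linkage → ether.
  CH(CONH2): pendant –CONH2: carbonyl C bonded to C and N → amide.
  CH(CH=CH2): pendant –CH=CH2: C=C double bond → alkene.
  CH(CH=CH2): pendant –CH=CH2: C=C double bond → alkene.
  CH2NH2: –NH2 on an sp³ carbon with no adjacent C=O → amine.

aldehyde, alkene, amide, amine, ether, thiol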